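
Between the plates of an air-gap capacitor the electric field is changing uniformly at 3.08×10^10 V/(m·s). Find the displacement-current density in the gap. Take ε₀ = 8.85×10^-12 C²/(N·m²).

0.273 A/m²

J_d = ε₀ dE/dt = (8.85×10^-12)(3.08×10^10) = 0.273 A/m².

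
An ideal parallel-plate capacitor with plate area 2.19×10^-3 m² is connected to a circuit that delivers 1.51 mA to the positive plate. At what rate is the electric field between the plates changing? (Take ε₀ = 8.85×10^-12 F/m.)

7.79×10^10 V/(m·s)

By continuity, I_d in the gap equals the 1.51 mA flowing in the wire.
Inverting I_d = ε₀ A dE/dt gives dE/dt = 1.51×10^-3 / (8.85×10^-12 · 2.19×10^-3) = 7.79×10^10 V/(m·s).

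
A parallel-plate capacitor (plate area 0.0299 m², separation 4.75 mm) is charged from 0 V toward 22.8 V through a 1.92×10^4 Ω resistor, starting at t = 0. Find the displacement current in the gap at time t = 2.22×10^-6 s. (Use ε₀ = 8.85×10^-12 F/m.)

1.49×10^-4 A

C = ε₀A/d = (8.85×10^-12)(0.0299)/(4.75×10^-3) = 5.571×10^-11 F and τ = RC = 1.070×10^-6 s. I_d in the gap equals the RC charging current.
I_d(t) = (V₀/R) e^(−t/τ) = 1.187×10^-3 · e^(−2.075) = 1.49×10^-4 A.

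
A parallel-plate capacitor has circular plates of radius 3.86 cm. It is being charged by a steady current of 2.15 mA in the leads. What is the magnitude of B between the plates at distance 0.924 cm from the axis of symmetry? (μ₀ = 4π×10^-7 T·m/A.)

2.67×10^-9 T

Between the plates the displacement current equals the wire current: I_d = 2.15 mA = 2.15×10^-3 A.
For r < R the Ampère–Maxwell law gives B(2πr) = μ₀ I_d (r²/R²), so B = μ₀ I_d r/(2πR²) = (4π×10^-7)(2.15×10^-3)(9.24×10^-3)/(2π·0.0386²) = 2.67×10^-9 T.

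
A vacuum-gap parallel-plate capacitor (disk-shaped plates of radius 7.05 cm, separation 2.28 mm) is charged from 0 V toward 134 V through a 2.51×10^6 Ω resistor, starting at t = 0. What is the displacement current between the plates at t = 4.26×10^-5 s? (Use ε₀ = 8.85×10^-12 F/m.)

4.03×10^-5 A

With C = ε₀A/d = (8.85×10^-12)(0.01561)/(2.28×10^-3) = 6.059×10^-11 F, the time constant is τ = RC = 1.521×10^-4 s, so t/τ = 0.2801 and e^(−t/τ) = 0.7557.
I_d = I_cond = (V₀/R) e^(−t/τ) = (5.339×10^-5)(0.7557) = 4.03×10^-5 A.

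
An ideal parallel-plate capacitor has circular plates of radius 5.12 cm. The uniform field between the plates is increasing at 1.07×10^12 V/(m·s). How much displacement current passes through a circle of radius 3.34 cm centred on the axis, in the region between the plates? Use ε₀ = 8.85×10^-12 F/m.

I_d = ε₀ dΦ_E/dt = ε₀ πR² (dE/dt) = (8.85×10^-12)(8.235×10^-3)(1.07×10^12) = 0.07798 A through the full plate area.
The field is uniform, so I_d,enc = I_d (r/R)² = (0.07798)(3.34/5.12)² = 0.0332 A.

0.0332 A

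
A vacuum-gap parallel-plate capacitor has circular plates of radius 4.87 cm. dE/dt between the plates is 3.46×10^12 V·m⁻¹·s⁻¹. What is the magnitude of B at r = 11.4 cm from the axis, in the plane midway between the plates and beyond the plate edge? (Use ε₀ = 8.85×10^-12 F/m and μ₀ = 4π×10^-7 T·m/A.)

Through the whole plate area (πR² = 7.451×10^-3 m²), I_d = ε₀ πR² dE/dt = 0.2282 A.
Outside the plates the loop encloses all of I_d, so B·2πr = μ₀ I_d and B = 4.00×10^-7 T.

4.00×10^-7 T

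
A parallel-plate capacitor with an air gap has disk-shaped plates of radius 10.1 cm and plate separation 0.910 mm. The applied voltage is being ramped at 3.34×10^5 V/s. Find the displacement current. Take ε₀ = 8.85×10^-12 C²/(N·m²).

C = ε₀A/d = (8.85×10^-12)(0.03205)/(9.10×10^-4) = 3.117×10^-10 F.
I_d = C dV/dt = (3.117×10^-10)(3.34×10^5) = 1.04×10^-4 A.

1.04×10^-4 A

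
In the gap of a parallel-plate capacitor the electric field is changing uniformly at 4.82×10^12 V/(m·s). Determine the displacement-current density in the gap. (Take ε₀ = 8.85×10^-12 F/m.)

J_d = ε₀ ∂E/∂t, so J_d = 42.7 A/m².

42.7 A/m²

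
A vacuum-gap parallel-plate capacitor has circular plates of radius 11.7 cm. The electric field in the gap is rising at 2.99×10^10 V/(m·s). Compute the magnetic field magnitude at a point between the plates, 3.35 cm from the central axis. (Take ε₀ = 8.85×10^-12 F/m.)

Through the whole plate area (πR² = 0.04301 m²), I_d = ε₀ πR² dE/dt = 0.01138 A.
∮B·dl = μ₀ I_d,enc with I_d,enc = I_d r²/R² = 9.330×10^-4 A; so B = μ₀ I_d,enc/(2πr) = 5.57×10^-9 T.

5.57×10^-9 T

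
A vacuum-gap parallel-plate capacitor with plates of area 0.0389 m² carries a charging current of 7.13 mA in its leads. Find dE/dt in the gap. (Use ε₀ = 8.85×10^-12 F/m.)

2.07×10^10 V/(m·s)

The displacement current between the plates equals the conduction current, I_d = 7.13 mA.
Since I_d = ε₀ A dE/dt, dE/dt = I_d/(ε₀A) = (7.13×10^-3)/((8.85×10^-12)(0.0389)) = 2.07×10^10 V/(m·s).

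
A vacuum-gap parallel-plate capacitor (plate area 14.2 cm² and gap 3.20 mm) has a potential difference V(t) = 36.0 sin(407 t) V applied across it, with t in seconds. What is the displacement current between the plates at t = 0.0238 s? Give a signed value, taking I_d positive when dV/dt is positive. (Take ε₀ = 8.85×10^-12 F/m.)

dV/dt = (36.0)(407)·cos(9.6866) = -1.415×10^4 V/s.
I_d = C dV/dt with C = ε₀A/d = (8.85×10^-12)(1.42×10^-3)/(3.20×10^-3) = 3.927×10^-12 F, so I_d = (3.927×10^-12)(-1.415×10^4) = -5.56×10^-8 A.

-5.56×10^-8 A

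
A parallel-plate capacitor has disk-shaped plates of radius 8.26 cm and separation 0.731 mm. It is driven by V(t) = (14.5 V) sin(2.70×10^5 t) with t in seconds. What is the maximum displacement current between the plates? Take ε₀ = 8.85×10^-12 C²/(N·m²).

The displacement current equals the conduction current C dV/dt, which peaks at C V₀ ω.
With C = ε₀A/d = (8.85×10^-12)(0.02143)/(7.31×10^-4) = 2.594×10^-10 F and ω = 2.70×10^5 rad/s, I_d,max = (2.594×10^-10)(14.5)(2.70×10^5) = 1.02×10^-3 A.

1.02×10^-3 A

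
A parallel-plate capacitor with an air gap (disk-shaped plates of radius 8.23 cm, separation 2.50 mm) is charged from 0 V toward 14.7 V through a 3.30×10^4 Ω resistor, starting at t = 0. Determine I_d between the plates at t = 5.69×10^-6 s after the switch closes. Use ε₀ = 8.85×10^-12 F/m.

With C = ε₀A/d = (8.85×10^-12)(0.02128)/(2.50×10^-3) = 7.533×10^-11 F, the time constant is τ = RC = 2.486×10^-6 s, so t/τ = 2.289 and e^(−t/τ) = 0.1014.
I_d = I_cond = (V₀/R) e^(−t/τ) = (4.455×10^-4)(0.1014) = 4.52×10^-5 A.

4.52×10^-5 A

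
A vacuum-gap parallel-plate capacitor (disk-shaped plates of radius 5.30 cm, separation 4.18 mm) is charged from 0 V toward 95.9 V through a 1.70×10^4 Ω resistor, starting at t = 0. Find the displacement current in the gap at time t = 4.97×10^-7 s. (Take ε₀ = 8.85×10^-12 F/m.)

1.18×10^-3 A

C = ε₀A/d = (8.85×10^-12)(8.825×10^-3)/(4.18×10^-3) = 1.868×10^-11 F and τ = RC = 3.176×10^-7 s. I_d in the gap equals the RC charging current.
I_d(t) = (V₀/R) e^(−t/τ) = 5.641×10^-3 · e^(−1.565) = 1.18×10^-3 A.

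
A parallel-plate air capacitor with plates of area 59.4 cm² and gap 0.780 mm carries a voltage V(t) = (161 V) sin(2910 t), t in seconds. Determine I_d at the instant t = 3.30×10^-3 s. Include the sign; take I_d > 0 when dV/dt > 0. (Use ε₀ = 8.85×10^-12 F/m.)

dV/dt = (161)(2910)·cos(9.603) = -4.611×10^5 V/s.
I_d = C dV/dt with C = ε₀A/d = (8.85×10^-12)(5.94×10^-3)/(7.80×10^-4) = 6.740×10^-11 F, so I_d = (6.740×10^-11)(-4.611×10^5) = -3.11×10^-5 A.

-3.11×10^-5 A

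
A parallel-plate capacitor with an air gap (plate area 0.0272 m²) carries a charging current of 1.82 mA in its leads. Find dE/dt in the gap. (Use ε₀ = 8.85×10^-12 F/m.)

By continuity, I_d in the gap equals the 1.82 mA flowing in the wire.
Inverting I_d = ε₀ A dE/dt gives dE/dt = 1.82×10^-3 / (8.85×10^-12 · 0.0272) = 7.56×10^9 V/(m·s).

7.56×10^9 V/(m·s)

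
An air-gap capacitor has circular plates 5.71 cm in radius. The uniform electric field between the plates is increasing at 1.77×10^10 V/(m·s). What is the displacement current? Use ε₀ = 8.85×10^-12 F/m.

With a uniform field, Φ_E = EA, so I_d = ε₀ A dE/dt = 1.60×10^-3 A.

1.60×10^-3 A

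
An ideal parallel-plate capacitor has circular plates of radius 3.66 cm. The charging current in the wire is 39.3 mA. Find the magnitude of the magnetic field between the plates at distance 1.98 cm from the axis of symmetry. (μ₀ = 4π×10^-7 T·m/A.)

1.16×10^-7 T

By continuity the displacement current in the gap matches the conduction current: I_d = 0.0393 A.
∮B·dl = μ₀ I_d,enc with I_d,enc = I_d r²/R² = 0.01150 A; so B = μ₀ I_d,enc/(2πr) = 1.16×10^-7 T.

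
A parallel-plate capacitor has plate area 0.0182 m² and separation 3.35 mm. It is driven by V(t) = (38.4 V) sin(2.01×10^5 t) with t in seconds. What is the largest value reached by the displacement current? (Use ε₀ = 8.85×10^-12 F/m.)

The displacement current equals the conduction current C dV/dt, which peaks at C V₀ ω.
With C = ε₀A/d = (8.85×10^-12)(0.0182)/(3.35×10^-3) = 4.808×10^-11 F and ω = 2.01×10^5 rad/s, I_d,max = (4.808×10^-11)(38.4)(2.01×10^5) = 3.71×10^-4 A.

3.71×10^-4 A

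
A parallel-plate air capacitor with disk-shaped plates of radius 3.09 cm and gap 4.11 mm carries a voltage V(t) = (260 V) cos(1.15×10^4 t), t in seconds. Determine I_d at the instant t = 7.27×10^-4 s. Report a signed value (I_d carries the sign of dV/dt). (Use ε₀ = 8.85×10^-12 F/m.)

-1.69×10^-5 A

dV/dt = (260)(1.15×10^4)·−sin(8.3605) = -2.615×10^6 V/s.
I_d = C dV/dt with C = ε₀A/d = (8.85×10^-12)(3.000×10^-3)/(4.11×10^-3) = 6.460×10^-12 F, so I_d = (6.460×10^-12)(-2.615×10^6) = -1.69×10^-5 A.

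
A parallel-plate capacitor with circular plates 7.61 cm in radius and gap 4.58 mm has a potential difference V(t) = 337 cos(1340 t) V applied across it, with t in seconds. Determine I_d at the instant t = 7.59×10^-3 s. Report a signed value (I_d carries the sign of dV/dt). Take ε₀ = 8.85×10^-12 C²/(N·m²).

dV/dt = (337)(1340)·−sin(10.1706) = 3.064×10^5 V/s.
I_d = C dV/dt with C = ε₀A/d = (8.85×10^-12)(0.01819)/(4.58×10^-3) = 3.515×10^-11 F, so I_d = (3.515×10^-11)(3.064×10^5) = 1.08×10^-5 A.

1.08×10^-5 A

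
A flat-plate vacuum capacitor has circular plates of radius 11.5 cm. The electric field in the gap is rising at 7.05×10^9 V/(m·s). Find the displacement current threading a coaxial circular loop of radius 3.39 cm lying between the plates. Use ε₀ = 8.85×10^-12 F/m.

Through the whole plate area (πR² = 0.04155 m²), I_d = ε₀ πR² dE/dt = 2.592×10^-3 A.
Since J_d is uniform, the enclosed fraction is (r/R)² = 0.08690, giving I_d,enc = 2.25×10^-4 A.

2.25×10^-4 A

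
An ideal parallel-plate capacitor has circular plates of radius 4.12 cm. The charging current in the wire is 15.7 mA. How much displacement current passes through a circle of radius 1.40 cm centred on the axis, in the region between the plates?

Between the plates the displacement current equals the wire current: I_d = 15.7 mA = 0.0157 A.
Since J_d is uniform, the enclosed fraction is (r/R)² = 0.1155, giving I_d,enc = 1.81×10^-3 A.

1.81×10^-3 A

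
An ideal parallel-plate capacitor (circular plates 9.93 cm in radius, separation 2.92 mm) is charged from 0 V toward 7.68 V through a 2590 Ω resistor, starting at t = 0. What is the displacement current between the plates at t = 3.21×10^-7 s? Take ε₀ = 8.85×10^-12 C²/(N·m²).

C = ε₀A/d = (8.85×10^-12)(0.03098)/(2.92×10^-3) = 9.389×10^-11 F and τ = RC = 2.432×10^-7 s. I_d in the gap equals the RC charging current.
I_d(t) = (V₀/R) e^(−t/τ) = 2.965×10^-3 · e^(−1.320) = 7.92×10^-4 A.

7.92×10^-4 A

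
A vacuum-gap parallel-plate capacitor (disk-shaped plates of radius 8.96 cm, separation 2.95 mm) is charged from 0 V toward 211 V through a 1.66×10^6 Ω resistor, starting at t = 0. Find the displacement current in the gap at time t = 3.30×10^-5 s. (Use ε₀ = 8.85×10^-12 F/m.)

9.77×10^-5 A

C = ε₀A/d = (8.85×10^-12)(0.02522)/(2.95×10^-3) = 7.566×10^-11 F and τ = RC = 1.256×10^-4 s. I_d in the gap equals the RC charging current.
I_d(t) = (V₀/R) e^(−t/τ) = 1.271×10^-4 · e^(−0.2627) = 9.77×10^-5 A.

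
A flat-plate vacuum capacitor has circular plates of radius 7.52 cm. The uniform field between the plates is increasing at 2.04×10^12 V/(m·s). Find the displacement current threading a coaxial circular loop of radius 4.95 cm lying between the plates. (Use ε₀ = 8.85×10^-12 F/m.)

0.139 A

Through the whole plate area (πR² = 0.01777 m²), I_d = ε₀ πR² dE/dt = 0.3208 A.
Since J_d is uniform, the enclosed fraction is (r/R)² = 0.4333, giving I_d,enc = 0.139 A.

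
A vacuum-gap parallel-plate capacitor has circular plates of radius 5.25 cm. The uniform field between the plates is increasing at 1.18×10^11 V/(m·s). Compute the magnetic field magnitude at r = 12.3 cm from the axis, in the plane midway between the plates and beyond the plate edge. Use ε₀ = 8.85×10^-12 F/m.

Through the whole plate area (πR² = 8.659×10^-3 m²), I_d = ε₀ πR² dE/dt = 9.043×10^-3 A.
Outside the plates the loop encloses all of I_d, so B·2πr = μ₀ I_d and B = 1.47×10^-8 T.

1.47×10^-8 T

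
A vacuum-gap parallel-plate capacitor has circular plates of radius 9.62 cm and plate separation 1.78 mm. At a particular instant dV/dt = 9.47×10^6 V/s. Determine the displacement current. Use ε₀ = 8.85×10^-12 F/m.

The displacement current equals the charging current C dV/dt. With C = ε₀A/d = (8.85×10^-12)(0.02907)/(1.78×10^-3) = 1.445×10^-10 F, I_d = (1.445×10^-10)(9.47×10^6) = 1.37×10^-3 A.

1.37×10^-3 A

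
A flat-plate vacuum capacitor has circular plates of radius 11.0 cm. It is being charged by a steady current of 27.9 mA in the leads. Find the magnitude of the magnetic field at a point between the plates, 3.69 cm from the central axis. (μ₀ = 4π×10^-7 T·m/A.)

1.70×10^-8 T

Between the plates the displacement current equals the wire current: I_d = 27.9 mA = 0.0279 A.
An Ampèrian loop of radius r encloses a fraction (r/R)² of I_d. Then B·2πr = μ₀ I_d (r/R)², giving B = μ₀ I_d r/(2πR²) = 1.70×10^-8 T.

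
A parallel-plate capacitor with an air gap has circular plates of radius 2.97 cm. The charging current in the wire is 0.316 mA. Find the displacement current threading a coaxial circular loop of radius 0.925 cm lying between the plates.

3.07×10^-5 A

No conduction current crosses the gap, so I_d there equals the 3.16×10^-4 A in the leads.
Since J_d is uniform, the enclosed fraction is (r/R)² = 0.09700, giving I_d,enc = 3.07×10^-5 A.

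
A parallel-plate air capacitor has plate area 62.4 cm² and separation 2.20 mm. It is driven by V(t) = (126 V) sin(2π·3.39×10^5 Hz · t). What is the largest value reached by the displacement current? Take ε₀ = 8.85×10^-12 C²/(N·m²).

6.74×10^-3 A

C = ε₀A/d = (8.85×10^-12)(6.24×10^-3)/(2.20×10^-3) = 2.510×10^-11 F; ω = 2πf = 2.130×10^6 rad/s.
I_d = C dV/dt, so |I_d|_max = C V₀ ω = (2.510×10^-11)(126)(2.130×10^6) = 6.74×10^-3 A.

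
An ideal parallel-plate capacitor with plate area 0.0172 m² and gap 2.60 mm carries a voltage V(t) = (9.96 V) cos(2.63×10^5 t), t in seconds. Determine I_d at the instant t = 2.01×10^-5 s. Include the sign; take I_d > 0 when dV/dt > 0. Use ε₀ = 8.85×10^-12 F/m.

1.29×10^-4 A

dE/dt = (V₀ω/d)·−sin(ωt) with ωt = 5.2863 rad: (9.96)(2.63×10^5)(0.8398)/(2.60×10^-3) = 8.461×10^8 V/(m·s).
I_d = ε₀ A dE/dt = (8.85×10^-12)(0.0172)(8.461×10^8) = 1.29×10^-4 A.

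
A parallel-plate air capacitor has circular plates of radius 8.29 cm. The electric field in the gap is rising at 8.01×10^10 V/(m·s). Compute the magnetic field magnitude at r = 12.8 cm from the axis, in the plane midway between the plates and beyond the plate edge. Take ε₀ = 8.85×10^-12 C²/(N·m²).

2.39×10^-8 T

Total displacement current: I_d = ε₀(πR²)(dE/dt) = (8.85×10^-12)(0.02159)(8.01×10^10) = 0.01530 A.
With r > R the enclosed displacement current is the full I_d; B = μ₀ I_d / (2πr) = 2.39×10^-8 T.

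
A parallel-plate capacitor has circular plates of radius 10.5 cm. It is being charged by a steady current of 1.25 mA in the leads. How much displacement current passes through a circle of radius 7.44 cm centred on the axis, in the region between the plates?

No conduction current crosses the gap, so I_d there equals the 1.25×10^-3 A in the leads.
The field is uniform, so I_d,enc = I_d (r/R)² = (1.25×10^-3)(7.44/10.5)² = 6.28×10^-4 A.

6.28×10^-4 A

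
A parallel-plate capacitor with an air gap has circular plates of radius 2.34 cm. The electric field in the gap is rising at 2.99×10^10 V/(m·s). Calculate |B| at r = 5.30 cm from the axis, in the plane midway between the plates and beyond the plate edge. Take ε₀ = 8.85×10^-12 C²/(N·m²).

1.72×10^-9 T

Through the whole plate area (πR² = 1.720×10^-3 m²), I_d = ε₀ πR² dE/dt = 4.551×10^-4 A.
Outside the plates the loop encloses all of I_d, so B·2πr = μ₀ I_d and B = 1.72×10^-9 T.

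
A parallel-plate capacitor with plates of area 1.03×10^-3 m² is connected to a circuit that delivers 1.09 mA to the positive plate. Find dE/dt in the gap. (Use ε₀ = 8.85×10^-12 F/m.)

1.20×10^11 V/(m·s)

Charge continuity gives I_d = I = 1.09×10^-3 A between the plates.
Inverting I_d = ε₀ A dE/dt gives dE/dt = 1.09×10^-3 / (8.85×10^-12 · 1.03×10^-3) = 1.20×10^11 V/(m·s).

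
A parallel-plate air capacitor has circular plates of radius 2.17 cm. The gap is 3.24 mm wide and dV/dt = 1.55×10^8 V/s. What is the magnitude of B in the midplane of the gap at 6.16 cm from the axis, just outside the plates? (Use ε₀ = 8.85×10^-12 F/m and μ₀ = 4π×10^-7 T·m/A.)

I_d = C dV/dt with C = ε₀πR²/d = 4.040×10^-12 F, so I_d = (4.040×10^-12)(1.55×10^8) = 6.262×10^-4 A.
For r ≥ R the full I_d is enclosed: B = μ₀ I_d/(2πr) = (4π×10^-7)(6.262×10^-4)/(2π·0.0616) = 2.03×10^-9 T.

2.03×10^-9 T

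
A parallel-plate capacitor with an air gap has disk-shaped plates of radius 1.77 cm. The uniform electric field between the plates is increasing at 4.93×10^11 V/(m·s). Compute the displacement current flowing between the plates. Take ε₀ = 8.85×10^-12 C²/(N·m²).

4.29×10^-3 A

I_d = ε₀ A (dE/dt) = (8.85×10^-12)(9.842×10^-4 m²)(4.93×10^11) = 4.29×10^-3 A.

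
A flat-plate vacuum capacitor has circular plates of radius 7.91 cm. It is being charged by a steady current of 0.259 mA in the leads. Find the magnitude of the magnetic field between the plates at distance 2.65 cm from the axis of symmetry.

No conduction current crosses the gap, so I_d there equals the 2.59×10^-4 A in the leads.
∮B·dl = μ₀ I_d,enc with I_d,enc = I_d r²/R² = 2.907×10^-5 A; so B = μ₀ I_d,enc/(2πr) = 2.19×10^-10 T.

2.19×10^-10 T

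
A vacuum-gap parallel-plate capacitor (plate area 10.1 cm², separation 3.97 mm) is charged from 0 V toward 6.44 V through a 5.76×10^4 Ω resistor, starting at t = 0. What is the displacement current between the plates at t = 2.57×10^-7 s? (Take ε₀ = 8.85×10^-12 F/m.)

1.54×10^-5 A

C = ε₀A/d = (8.85×10^-12)(1.01×10^-3)/(3.97×10^-3) = 2.252×10^-12 F, so τ = RC = 1.297×10^-7 s.
The conduction current is I(t) = (V₀/R) e^(−t/τ), and the displacement current between the plates equals it.
t/τ = 1.981; I_d = (6.44/5.76×10^4) · e^(−1.981) = (1.118×10^-4)(0.1379) = 1.54×10^-5 A.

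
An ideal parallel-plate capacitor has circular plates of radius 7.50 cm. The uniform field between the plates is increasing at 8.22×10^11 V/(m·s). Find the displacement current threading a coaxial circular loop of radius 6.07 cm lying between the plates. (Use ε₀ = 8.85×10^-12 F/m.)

I_d = ε₀ dΦ_E/dt = ε₀ πR² (dE/dt) = (8.85×10^-12)(0.01767)(8.22×10^11) = 0.1285 A through the full plate area.
Through an area πr² the displacement current is I_d·(πr²/πR²) = I_d (r/R)² = 0.0842 A.

0.0842 A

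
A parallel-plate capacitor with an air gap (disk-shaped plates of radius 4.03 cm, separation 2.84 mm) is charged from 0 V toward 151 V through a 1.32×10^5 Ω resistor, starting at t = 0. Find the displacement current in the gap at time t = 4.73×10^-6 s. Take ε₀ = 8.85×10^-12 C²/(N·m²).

With C = ε₀A/d = (8.85×10^-12)(5.102×10^-3)/(2.84×10^-3) = 1.590×10^-11 F, the time constant is τ = RC = 2.099×10^-6 s, so t/τ = 2.253 and e^(−t/τ) = 0.1051.
I_d = I_cond = (V₀/R) e^(−t/τ) = (1.144×10^-3)(0.1051) = 1.20×10^-4 A.

1.20×10^-4 A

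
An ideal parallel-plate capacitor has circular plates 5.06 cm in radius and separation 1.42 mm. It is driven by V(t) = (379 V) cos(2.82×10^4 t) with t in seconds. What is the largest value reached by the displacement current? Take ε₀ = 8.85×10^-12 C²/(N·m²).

C = ε₀A/d = (8.85×10^-12)(8.044×10^-3)/(1.42×10^-3) = 5.013×10^-11 F; ω = 2.82×10^4 rad/s.
I_d = C dV/dt, so |I_d|_max = C V₀ ω = (5.013×10^-11)(379)(2.82×10^4) = 5.36×10^-4 A.

5.36×10^-4 A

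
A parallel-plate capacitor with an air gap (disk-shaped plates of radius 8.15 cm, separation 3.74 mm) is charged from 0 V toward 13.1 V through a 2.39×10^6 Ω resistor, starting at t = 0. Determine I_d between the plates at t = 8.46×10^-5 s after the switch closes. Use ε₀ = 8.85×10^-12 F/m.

2.68×10^-6 A

C = ε₀A/d = (8.85×10^-12)(0.02087)/(3.74×10^-3) = 4.938×10^-11 F and τ = RC = 1.180×10^-4 s. I_d in the gap equals the RC charging current.
I_d(t) = (V₀/R) e^(−t/τ) = 5.481×10^-6 · e^(−0.7169) = 2.68×10^-6 A.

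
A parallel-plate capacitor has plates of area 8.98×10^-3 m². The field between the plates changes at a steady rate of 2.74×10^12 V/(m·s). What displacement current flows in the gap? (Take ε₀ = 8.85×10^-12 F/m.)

0.218 A

I_d = ε₀ A (dE/dt) = (8.85×10^-12)(8.98×10^-3 m²)(2.74×10^12) = 0.218 A.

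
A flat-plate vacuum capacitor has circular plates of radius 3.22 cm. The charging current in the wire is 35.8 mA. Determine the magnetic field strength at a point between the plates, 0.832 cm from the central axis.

5.75×10^-8 T

No conduction current crosses the gap, so I_d there equals the 0.0358 A in the leads.
∮B·dl = μ₀ I_d,enc with I_d,enc = I_d r²/R² = 2.390×10^-3 A; so B = μ₀ I_d,enc/(2πr) = 5.75×10^-8 T.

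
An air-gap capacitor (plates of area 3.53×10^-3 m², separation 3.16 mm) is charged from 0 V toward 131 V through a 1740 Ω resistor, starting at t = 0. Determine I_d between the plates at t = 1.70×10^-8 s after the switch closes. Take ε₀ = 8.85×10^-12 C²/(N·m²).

0.0280 A

C = ε₀A/d = (8.85×10^-12)(3.53×10^-3)/(3.16×10^-3) = 9.886×10^-12 F, so τ = RC = 1.720×10^-8 s.
The conduction current is I(t) = (V₀/R) e^(−t/τ), and the displacement current between the plates equals it.
t/τ = 0.9884; I_d = (131/1740) · e^(−0.9884) = (0.07529)(0.3722) = 0.0280 A.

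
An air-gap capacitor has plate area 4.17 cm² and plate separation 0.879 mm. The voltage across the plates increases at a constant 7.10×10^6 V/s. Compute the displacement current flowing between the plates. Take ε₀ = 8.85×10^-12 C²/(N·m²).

The displacement current equals the charging current C dV/dt. With C = ε₀A/d = (8.85×10^-12)(4.17×10^-4)/(8.79×10^-4) = 4.198×10^-12 F, I_d = (4.198×10^-12)(7.10×10^6) = 2.98×10^-5 A.

2.98×10^-5 A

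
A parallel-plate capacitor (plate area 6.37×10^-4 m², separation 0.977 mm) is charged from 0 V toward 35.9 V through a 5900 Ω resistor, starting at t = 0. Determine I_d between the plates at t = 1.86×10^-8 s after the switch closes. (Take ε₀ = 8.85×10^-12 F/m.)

3.52×10^-3 A

With C = ε₀A/d = (8.85×10^-12)(6.37×10^-4)/(9.77×10^-4) = 5.770×10^-12 F, the time constant is τ = RC = 3.404×10^-8 s, so t/τ = 0.5464 and e^(−t/τ) = 0.5790.
I_d = I_cond = (V₀/R) e^(−t/τ) = (6.085×10^-3)(0.5790) = 3.52×10^-3 A.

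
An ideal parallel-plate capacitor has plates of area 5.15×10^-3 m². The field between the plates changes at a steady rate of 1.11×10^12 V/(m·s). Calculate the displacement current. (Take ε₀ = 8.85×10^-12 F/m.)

I_d = ε₀ A (dE/dt) = (8.85×10^-12)(5.15×10^-3 m²)(1.11×10^12) = 0.0506 A.

0.0506 A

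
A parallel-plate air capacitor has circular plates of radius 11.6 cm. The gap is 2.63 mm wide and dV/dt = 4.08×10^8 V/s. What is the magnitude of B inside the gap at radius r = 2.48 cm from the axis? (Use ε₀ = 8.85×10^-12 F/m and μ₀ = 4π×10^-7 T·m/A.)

I_d = C dV/dt with C = ε₀πR²/d = 1.422×10^-10 F, so I_d = (1.422×10^-10)(4.08×10^8) = 0.05802 A.
For r < R the Ampère–Maxwell law gives B(2πr) = μ₀ I_d (r²/R²), so B = μ₀ I_d r/(2πR²) = (4π×10^-7)(0.05802)(0.0248)/(2π·0.116²) = 2.14×10^-8 T.

2.14×10^-8 T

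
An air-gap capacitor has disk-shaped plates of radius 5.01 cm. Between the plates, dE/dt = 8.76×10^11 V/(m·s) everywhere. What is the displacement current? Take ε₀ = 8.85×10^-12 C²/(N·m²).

0.0611 A

The displacement current is ε₀ times dΦ_E/dt = ε₀ A dE/dt = (8.85×10^-12)(7.885×10^-3)(8.76×10^11) = 0.0611 A.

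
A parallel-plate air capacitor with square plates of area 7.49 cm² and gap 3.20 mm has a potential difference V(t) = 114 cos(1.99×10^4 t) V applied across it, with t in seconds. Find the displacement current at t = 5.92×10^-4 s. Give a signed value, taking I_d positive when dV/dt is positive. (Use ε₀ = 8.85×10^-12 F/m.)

C = ε₀A/d = (8.85×10^-12)(7.49×10^-4)/(3.20×10^-3) = 2.071×10^-12 F. dV/dt = V₀ω·−sin(ωt); at ωt = 11.7808 rad this factor is 0.7072.
I_d = C dV/dt = (2.071×10^-12)(114)(1.99×10^4)(0.7072) = 3.32×10^-6 A.

3.32×10^-6 A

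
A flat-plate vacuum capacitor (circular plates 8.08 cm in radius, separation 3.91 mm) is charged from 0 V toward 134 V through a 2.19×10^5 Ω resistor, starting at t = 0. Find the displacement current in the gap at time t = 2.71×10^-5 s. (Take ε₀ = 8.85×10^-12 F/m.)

C = ε₀A/d = (8.85×10^-12)(0.02051)/(3.91×10^-3) = 4.642×10^-11 F, so τ = RC = 1.017×10^-5 s.
The conduction current is I(t) = (V₀/R) e^(−t/τ), and the displacement current between the plates equals it.
t/τ = 2.665; I_d = (134/2.19×10^5) · e^(−2.665) = (6.119×10^-4)(0.06960) = 4.26×10^-5 A.

4.26×10^-5 A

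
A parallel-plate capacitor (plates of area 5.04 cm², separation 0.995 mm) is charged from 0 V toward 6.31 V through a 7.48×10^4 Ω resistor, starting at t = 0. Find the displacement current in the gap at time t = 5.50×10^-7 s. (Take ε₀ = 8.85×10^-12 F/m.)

C = ε₀A/d = (8.85×10^-12)(5.04×10^-4)/(9.95×10^-4) = 4.483×10^-12 F, so τ = RC = 3.353×10^-7 s.
The conduction current is I(t) = (V₀/R) e^(−t/τ), and the displacement current between the plates equals it.
t/τ = 1.640; I_d = (6.31/7.48×10^4) · e^(−1.640) = (8.436×10^-5)(0.1940) = 1.64×10^-5 A.

1.64×10^-5 A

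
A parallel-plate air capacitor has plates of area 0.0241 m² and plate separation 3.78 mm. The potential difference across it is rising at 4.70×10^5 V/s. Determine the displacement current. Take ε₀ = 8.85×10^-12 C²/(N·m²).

C = ε₀A/d = (8.85×10^-12)(0.0241)/(3.78×10^-3) = 5.642×10^-11 F.
I_d = C dV/dt = (5.642×10^-11)(4.70×10^5) = 2.65×10^-5 A.

2.65×10^-5 A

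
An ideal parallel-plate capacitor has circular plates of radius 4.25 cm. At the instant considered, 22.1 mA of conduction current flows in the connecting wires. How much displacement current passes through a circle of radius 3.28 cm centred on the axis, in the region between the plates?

0.0132 A

By continuity the displacement current in the gap matches the conduction current: I_d = 0.0221 A.
The field is uniform, so I_d,enc = I_d (r/R)² = (0.0221)(3.28/4.25)² = 0.0132 A.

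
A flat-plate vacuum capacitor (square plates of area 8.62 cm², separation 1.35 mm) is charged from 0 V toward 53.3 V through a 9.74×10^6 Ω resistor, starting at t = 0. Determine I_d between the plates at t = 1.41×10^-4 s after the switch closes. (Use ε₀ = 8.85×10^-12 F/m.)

With C = ε₀A/d = (8.85×10^-12)(8.62×10^-4)/(1.35×10^-3) = 5.651×10^-12 F, the time constant is τ = RC = 5.504×10^-5 s, so t/τ = 2.562 and e^(−t/τ) = 0.07715.
I_d = I_cond = (V₀/R) e^(−t/τ) = (5.472×10^-6)(0.07715) = 4.22×10^-7 A.

4.22×10^-7 A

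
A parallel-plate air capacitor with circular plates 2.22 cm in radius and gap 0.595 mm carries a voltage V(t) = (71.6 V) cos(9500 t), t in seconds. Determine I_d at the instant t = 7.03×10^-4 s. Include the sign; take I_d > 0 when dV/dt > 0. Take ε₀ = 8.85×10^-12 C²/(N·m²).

dV/dt = (71.6)(9500)·−sin(6.6785) = -2.619×10^5 V/s.
I_d = C dV/dt with C = ε₀A/d = (8.85×10^-12)(1.548×10^-3)/(5.95×10^-4) = 2.302×10^-11 F, so I_d = (2.302×10^-11)(-2.619×10^5) = -6.03×10^-6 A.

-6.03×10^-6 A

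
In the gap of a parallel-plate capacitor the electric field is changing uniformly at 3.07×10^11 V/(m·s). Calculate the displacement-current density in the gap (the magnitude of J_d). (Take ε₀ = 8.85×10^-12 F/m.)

2.72 A/m²

The displacement-current density is ε₀ ∂E/∂t = (8.85×10^-12)(3.07×10^11) = 2.72 A/m².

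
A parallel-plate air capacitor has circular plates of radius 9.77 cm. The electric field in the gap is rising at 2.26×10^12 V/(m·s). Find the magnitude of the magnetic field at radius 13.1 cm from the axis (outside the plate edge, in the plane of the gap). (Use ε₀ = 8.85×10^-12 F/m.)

9.16×10^-7 T

Through the whole plate area (πR² = 0.02999 m²), I_d = ε₀ πR² dE/dt = 0.5998 A.
For r ≥ R the full I_d is enclosed: B = μ₀ I_d/(2πr) = (4π×10^-7)(0.5998)/(2π·0.131) = 9.16×10^-7 T.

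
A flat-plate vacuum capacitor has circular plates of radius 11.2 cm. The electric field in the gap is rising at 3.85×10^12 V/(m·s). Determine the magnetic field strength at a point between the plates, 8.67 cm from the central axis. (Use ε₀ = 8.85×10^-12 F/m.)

I_d = ε₀ dΦ_E/dt = ε₀ πR² (dE/dt) = (8.85×10^-12)(0.03941)(3.85×10^12) = 1.343 A through the full plate area.
∮B·dl = μ₀ I_d,enc with I_d,enc = I_d r²/R² = 0.8048 A; so B = μ₀ I_d,enc/(2πr) = 1.86×10^-6 T.

1.86×10^-6 T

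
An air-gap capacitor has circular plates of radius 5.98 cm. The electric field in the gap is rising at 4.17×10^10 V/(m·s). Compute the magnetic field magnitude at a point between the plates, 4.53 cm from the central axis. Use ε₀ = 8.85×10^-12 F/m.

1.05×10^-8 T

Total displacement current: I_d = ε₀(πR²)(dE/dt) = (8.85×10^-12)(0.01123)(4.17×10^10) = 4.144×10^-3 A.
∮B·dl = μ₀ I_d,enc with I_d,enc = I_d r²/R² = 2.378×10^-3 A; so B = μ₀ I_d,enc/(2πr) = 1.05×10^-8 T.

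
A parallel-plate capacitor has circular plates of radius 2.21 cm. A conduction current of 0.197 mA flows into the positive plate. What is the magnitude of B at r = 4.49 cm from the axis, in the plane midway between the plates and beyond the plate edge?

Between the plates the displacement current equals the wire current: I_d = 0.197 mA = 1.97×10^-4 A.
Outside the plates the loop encloses all of I_d, so B·2πr = μ₀ I_d and B = 8.78×10^-10 T.

8.78×10^-10 T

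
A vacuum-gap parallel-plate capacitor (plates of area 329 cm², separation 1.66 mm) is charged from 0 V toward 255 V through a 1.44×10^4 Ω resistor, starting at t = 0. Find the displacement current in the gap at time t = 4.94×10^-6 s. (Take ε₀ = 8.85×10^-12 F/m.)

C = ε₀A/d = (8.85×10^-12)(0.0329)/(1.66×10^-3) = 1.754×10^-10 F, so τ = RC = 2.526×10^-6 s.
The conduction current is I(t) = (V₀/R) e^(−t/τ), and the displacement current between the plates equals it.
t/τ = 1.956; I_d = (255/1.44×10^4) · e^(−1.956) = (0.01771)(0.1414) = 2.50×10^-3 A.

2.50×10^-3 A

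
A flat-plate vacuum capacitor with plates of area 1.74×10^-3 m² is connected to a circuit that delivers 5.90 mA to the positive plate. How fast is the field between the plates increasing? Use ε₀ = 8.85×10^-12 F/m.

3.83×10^11 V/(m·s)

By continuity, I_d in the gap equals the 5.90 mA flowing in the wire.
Then dE/dt = I_d/(ε₀A) = 3.83×10^11 V/(m·s).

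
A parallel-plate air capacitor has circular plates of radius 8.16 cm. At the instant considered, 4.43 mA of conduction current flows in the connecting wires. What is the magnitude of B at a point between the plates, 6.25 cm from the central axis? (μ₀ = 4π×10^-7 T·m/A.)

By continuity the displacement current in the gap matches the conduction current: I_d = 4.43×10^-3 A.
For r < R the Ampère–Maxwell law gives B(2πr) = μ₀ I_d (r²/R²), so B = μ₀ I_d r/(2πR²) = (4π×10^-7)(4.43×10^-3)(0.0625)/(2π·0.0816²) = 8.32×10^-9 T.

8.32×10^-9 T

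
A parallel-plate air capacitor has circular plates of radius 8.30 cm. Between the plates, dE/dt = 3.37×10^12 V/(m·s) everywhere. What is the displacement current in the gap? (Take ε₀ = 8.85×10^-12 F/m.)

The displacement current is ε₀ times dΦ_E/dt = ε₀ A dE/dt = (8.85×10^-12)(0.02164)(3.37×10^12) = 0.645 A.

0.645 A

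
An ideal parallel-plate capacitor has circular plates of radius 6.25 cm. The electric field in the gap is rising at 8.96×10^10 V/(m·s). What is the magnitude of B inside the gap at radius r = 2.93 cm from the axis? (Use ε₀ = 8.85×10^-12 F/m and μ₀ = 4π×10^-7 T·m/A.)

Total displacement current: I_d = ε₀(πR²)(dE/dt) = (8.85×10^-12)(0.01227)(8.96×10^10) = 9.730×10^-3 A.
For r < R the Ampère–Maxwell law gives B(2πr) = μ₀ I_d (r²/R²), so B = μ₀ I_d r/(2πR²) = (4π×10^-7)(9.730×10^-3)(0.0293)/(2π·0.0625²) = 1.46×10^-8 T.

1.46×10^-8 T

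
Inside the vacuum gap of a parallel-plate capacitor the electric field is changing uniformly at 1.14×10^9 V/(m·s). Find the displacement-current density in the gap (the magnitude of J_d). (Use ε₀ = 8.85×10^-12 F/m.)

J_d = ε₀ dE/dt = (8.85×10^-12)(1.14×10^9) = 0.0101 A/m².

0.0101 A/m²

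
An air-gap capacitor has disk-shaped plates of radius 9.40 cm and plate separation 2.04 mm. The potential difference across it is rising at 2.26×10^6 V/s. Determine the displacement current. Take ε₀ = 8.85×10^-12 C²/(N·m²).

C = ε₀A/d = (8.85×10^-12)(0.02776)/(2.04×10^-3) = 1.204×10^-10 F.
I_d = C dV/dt = (1.204×10^-10)(2.26×10^6) = 2.72×10^-4 A.

2.72×10^-4 A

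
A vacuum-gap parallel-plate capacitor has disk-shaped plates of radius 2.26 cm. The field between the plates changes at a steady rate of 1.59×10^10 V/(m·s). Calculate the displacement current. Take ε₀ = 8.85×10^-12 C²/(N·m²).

The displacement current is ε₀ times dΦ_E/dt = ε₀ A dE/dt = (8.85×10^-12)(1.605×10^-3)(1.59×10^10) = 2.26×10^-4 A.

2.26×10^-4 A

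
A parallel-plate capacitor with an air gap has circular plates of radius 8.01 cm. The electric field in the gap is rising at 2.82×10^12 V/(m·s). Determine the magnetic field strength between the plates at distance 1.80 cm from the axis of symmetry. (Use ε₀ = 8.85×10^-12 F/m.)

2.82×10^-7 T

I_d = ε₀ dΦ_E/dt = ε₀ πR² (dE/dt) = (8.85×10^-12)(0.02016)(2.82×10^12) = 0.5031 A through the full plate area.
For r < R the Ampère–Maxwell law gives B(2πr) = μ₀ I_d (r²/R²), so B = μ₀ I_d r/(2πR²) = (4π×10^-7)(0.5031)(0.0180)/(2π·0.0801²) = 2.82×10^-7 T.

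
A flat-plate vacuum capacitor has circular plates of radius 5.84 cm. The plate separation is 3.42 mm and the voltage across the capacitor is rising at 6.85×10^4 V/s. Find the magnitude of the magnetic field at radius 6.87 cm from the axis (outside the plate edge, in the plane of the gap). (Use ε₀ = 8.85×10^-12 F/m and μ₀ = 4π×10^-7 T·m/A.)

5.53×10^-12 T

With E = V/d, dE/dt = 2.003×10^7 V/(m·s) and πR² = 0.01071 m², giving I_d = ε₀ πR² dE/dt = 1.899×10^-6 A.
With r > R the enclosed displacement current is the full I_d; B = μ₀ I_d / (2πr) = 5.53×10^-12 T.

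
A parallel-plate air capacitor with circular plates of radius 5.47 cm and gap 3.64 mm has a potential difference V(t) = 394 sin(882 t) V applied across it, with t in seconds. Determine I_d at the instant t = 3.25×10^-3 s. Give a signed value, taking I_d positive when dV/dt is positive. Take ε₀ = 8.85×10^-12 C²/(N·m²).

-7.64×10^-6 A

dV/dt = (394)(882)·cos(2.8665) = -3.344×10^5 V/s.
I_d = C dV/dt with C = ε₀A/d = (8.85×10^-12)(9.400×10^-3)/(3.64×10^-3) = 2.285×10^-11 F, so I_d = (2.285×10^-11)(-3.344×10^5) = -7.64×10^-6 A.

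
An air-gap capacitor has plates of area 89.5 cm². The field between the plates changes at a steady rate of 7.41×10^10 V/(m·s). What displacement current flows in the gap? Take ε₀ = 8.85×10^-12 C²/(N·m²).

With a uniform field, Φ_E = EA, so I_d = ε₀ A dE/dt = 5.87×10^-3 A.

5.87×10^-3 A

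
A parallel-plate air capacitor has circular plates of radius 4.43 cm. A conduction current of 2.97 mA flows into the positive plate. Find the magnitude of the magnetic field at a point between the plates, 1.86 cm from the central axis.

5.63×10^-9 T

By continuity the displacement current in the gap matches the conduction current: I_d = 2.97×10^-3 A.
∮B·dl = μ₀ I_d,enc with I_d,enc = I_d r²/R² = 5.236×10^-4 A; so B = μ₀ I_d,enc/(2πr) = 5.63×10^-9 T.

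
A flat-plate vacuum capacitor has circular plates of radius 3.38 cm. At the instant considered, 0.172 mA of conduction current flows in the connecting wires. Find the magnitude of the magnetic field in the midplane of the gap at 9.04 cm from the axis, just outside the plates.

3.81×10^-10 T

By continuity the displacement current in the gap matches the conduction current: I_d = 1.72×10^-4 A.
Outside the plates the loop encloses all of I_d, so B·2πr = μ₀ I_d and B = 3.81×10^-10 T.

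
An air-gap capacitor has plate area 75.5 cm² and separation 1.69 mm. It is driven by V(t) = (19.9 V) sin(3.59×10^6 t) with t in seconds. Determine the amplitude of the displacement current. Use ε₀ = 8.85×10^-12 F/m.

2.82×10^-3 A

C = ε₀A/d = (8.85×10^-12)(7.55×10^-3)/(1.69×10^-3) = 3.954×10^-11 F; ω = 3.59×10^6 rad/s.
I_d = C dV/dt, so |I_d|_max = C V₀ ω = (3.954×10^-11)(19.9)(3.59×10^6) = 2.82×10^-3 A.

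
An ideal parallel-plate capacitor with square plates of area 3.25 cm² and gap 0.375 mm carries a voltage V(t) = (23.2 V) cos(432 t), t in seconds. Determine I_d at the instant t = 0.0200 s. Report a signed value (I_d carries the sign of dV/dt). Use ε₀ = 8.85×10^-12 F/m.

-5.43×10^-8 A

dE/dt = (V₀ω/d)·−sin(ωt) with ωt = 8.64 rad: (23.2)(432)(-0.7067)/(3.75×10^-4) = -1.889×10^7 V/(m·s).
I_d = ε₀ A dE/dt = (8.85×10^-12)(3.25×10^-4)(-1.889×10^7) = -5.43×10^-8 A.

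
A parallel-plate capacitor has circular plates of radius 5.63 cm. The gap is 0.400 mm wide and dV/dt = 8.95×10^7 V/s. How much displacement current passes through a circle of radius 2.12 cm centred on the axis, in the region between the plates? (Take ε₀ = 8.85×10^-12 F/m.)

2.80×10^-3 A

I_d = C dV/dt with C = ε₀πR²/d = 2.203×10^-10 F, so I_d = (2.203×10^-10)(8.95×10^7) = 0.01972 A.
Through an area πr² the displacement current is I_d·(πr²/πR²) = I_d (r/R)² = 2.80×10^-3 A.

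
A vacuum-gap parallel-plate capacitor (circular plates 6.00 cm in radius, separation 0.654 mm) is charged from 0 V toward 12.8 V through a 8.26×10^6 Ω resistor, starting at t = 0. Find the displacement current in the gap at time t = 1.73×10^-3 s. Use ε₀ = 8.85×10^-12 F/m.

3.94×10^-7 A

C = ε₀A/d = (8.85×10^-12)(0.01131)/(6.54×10^-4) = 1.530×10^-10 F and τ = RC = 1.264×10^-3 s. I_d in the gap equals the RC charging current.
I_d(t) = (V₀/R) e^(−t/τ) = 1.550×10^-6 · e^(−1.369) = 3.94×10^-7 A.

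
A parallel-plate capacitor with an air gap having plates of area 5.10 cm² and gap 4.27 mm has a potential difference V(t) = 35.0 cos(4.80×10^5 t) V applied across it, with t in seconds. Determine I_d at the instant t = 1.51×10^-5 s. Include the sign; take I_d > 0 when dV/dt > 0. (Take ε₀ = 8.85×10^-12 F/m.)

-1.46×10^-5 A

C = ε₀A/d = (8.85×10^-12)(5.10×10^-4)/(4.27×10^-3) = 1.057×10^-12 F. dV/dt = V₀ω·−sin(ωt); at ωt = 7.248 rad this factor is -0.8219.
I_d = C dV/dt = (1.057×10^-12)(35.0)(4.80×10^5)(-0.8219) = -1.46×10^-5 A.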